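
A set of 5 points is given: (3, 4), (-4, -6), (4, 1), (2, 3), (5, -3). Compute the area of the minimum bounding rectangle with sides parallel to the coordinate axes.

90

x ranges over [-4, 5], width 9.
y ranges over [-6, 4], height 10.
Area = 9 × 10 = 90.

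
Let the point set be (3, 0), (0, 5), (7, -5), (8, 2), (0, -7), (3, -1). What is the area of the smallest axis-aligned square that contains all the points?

The bounding box has width 8 and height 12.
An axis-aligned square enclosing the set must have side ≥ max(width, height).
So the minimum side is max(8, 12) = 12.
Area = 12² = 144.

144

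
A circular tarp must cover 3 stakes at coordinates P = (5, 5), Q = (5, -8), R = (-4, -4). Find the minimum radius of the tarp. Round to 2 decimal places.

6.96

Side lengths²: PQ² = 169, PR² = 162, QR² = 97.
Since PQ² = 169 < 162 + 97 = 259, the triangle is acute, so the smallest enclosing circle is the circumcircle.
Circumcentre = (2.5, -1.5), r² = 48.5.
r = √(48.5) ≈ 6.96.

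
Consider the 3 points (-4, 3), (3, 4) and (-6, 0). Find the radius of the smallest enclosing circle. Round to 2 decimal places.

4.92

Call the three points A, B, C in the order given.
Side lengths²: AB² = 50, AC² = 13, BC² = 97.
Since BC² = 97 ≥ 50 + 13 = 63, the angle opposite BC is not acute, so the smallest enclosing circle has BC as diameter.
Centre = midpoint of BC = (-1.5, 2), r² = 97/4 = 24.25.
r = √(24.25) ≈ 4.92.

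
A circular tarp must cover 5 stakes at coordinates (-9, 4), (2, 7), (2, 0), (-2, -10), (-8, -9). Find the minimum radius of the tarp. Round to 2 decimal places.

9.43

By Welzl's lemma the MEC is supported by two points (diametrically opposite) or three points (on a circumcircle).
The farthest pair is (2, 7)–(-8, -9) with squared distance 356. The circle on this segment as diameter has centre (-3, -1) and r² = 356/4 = 89.
Check (-9, 4): distance² to centre = 61 ≤ 89, so it lies inside.
All remaining points lie in this disk, and no smaller disk contains both endpoints, so this is the minimum enclosing circle.
r = √89 ≈ 9.43.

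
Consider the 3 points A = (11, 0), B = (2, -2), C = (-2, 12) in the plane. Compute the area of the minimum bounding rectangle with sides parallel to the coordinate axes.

x ranges over [-2, 11], width 13.
y ranges over [-2, 12], height 14.
Area = 13 × 14 = 182.

182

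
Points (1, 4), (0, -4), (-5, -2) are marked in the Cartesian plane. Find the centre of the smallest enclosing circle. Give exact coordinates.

Call the three points A, B, C in the order given.
Side lengths²: AB² = 65, AC² = 72, BC² = 29.
Since AC² = 72 < 65 + 29 = 94, the triangle is acute, so the smallest enclosing circle is the circumcircle.
Circumcentre = (-17/14, 3/14), r² = 1885/98.
Centre = (-17/14, 3/14).

(-17/14, 3/14)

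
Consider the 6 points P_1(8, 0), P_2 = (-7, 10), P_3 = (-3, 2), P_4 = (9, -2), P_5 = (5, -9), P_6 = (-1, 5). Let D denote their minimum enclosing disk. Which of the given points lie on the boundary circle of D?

A smallest enclosing disk is always determined by at most three of the input points on its boundary.
The farthest pair is P_2–P_5 with squared distance 505. The circle on this segment as diameter has centre (-1, 0.5) and r² = 505/4 = 126.25.
Check P_1: distance² to centre = 81.25 ≤ 126.25, so it lies inside.
All remaining points lie in this disk, and no smaller disk contains both endpoints, so this is the minimum enclosing circle.
The points at distance exactly r from the centre are P_2, P_5 — 2 points.

P_2, P_5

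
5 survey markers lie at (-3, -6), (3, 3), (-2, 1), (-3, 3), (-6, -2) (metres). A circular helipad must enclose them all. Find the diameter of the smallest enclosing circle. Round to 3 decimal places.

A smallest enclosing disk is always determined by at most three of the input points on its boundary.
The minimum enclosing circle is determined by three boundary points: (-3, -6), (3, 3), (-6, -2).
Their circumcentre is (-21/34, -37/34) with r² = 17225/578.
The farthest remaining point (-3, 3) is at distance² 12941/578 ≤ 17225/578.
Diameter = 2r = 2√(17225/578) ≈ 10.918.

10.918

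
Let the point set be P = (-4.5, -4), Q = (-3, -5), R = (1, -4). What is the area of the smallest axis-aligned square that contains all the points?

The bounding box has width 5.5 and height 1.
An axis-aligned square enclosing the set must have side ≥ max(width, height).
So the minimum side is max(5.5, 1) = 5.5.
Area = 5.5² = 30.25.

30.25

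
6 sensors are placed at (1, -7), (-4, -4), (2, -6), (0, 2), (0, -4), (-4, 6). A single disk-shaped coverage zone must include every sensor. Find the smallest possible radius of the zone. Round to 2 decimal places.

By Welzl's lemma the MEC is supported by two points (diametrically opposite) or three points (on a circumcircle).
The farthest pair is (1, -7)–(-4, 6) with squared distance 194. The circle on this segment as diameter has centre (-1.5, -0.5) and r² = 194/4 = 48.5.
Check (-4, -4): distance² to centre = 18.5 ≤ 48.5, so it lies inside.
All remaining points lie in this disk, and no smaller disk contains both endpoints, so this is the minimum enclosing circle.
r = √(48.5) ≈ 6.96.

6.96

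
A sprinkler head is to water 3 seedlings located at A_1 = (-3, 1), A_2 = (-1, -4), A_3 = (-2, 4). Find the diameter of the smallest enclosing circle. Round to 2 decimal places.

Side lengths²: A_1A_2² = 29, A_1A_3² = 10, A_2A_3² = 65.
Since A_2A_3² = 65 ≥ 29 + 10 = 39, the angle opposite A_2A_3 is not acute, so the smallest enclosing circle has A_2A_3 as diameter.
Centre = midpoint of A_2A_3 = (-1.5, 0), r² = 65/4 = 16.25.
Diameter = 2r = 2√(16.25) ≈ 8.06.

8.06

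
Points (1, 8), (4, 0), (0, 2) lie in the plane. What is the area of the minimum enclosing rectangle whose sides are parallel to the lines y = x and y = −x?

38.5

In coordinates u = x + y, v = x − y the rectangle is axis-aligned; the map (x,y)→(u,v) scales areas by 2.
u-values: 9, 4, 2; range = 9 − 2 = 7.
v-values: -7, 4, -2; range = 4 − (-7) = 11.
Area = (7 × 11) / 2 = 38.5.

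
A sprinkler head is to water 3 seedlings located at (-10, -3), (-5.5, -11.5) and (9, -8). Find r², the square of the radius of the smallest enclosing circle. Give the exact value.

Call the three points A, B, C in the order given.
Side lengths²: AB² = 92.5, AC² = 386, BC² = 222.5.
Since AC² = 386 ≥ 222.5 + 92.5 = 315, the angle opposite AC is not acute, so the smallest enclosing circle has AC as diameter.
Centre = midpoint of AC = (-0.5, -5.5), r² = 386/4 = 96.5.

96.5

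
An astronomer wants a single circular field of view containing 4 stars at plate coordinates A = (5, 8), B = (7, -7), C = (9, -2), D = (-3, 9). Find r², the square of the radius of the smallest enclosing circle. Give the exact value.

89

A smallest enclosing disk is always determined by at most three of the input points on its boundary.
The farthest pair is B–D with squared distance 356. The circle on this segment as diameter has centre (2, 1) and r² = 356/4 = 89.
Check A: distance² to centre = 58 ≤ 89, so it lies inside.
All remaining points lie in this disk, and no smaller disk contains both endpoints, so this is the minimum enclosing circle.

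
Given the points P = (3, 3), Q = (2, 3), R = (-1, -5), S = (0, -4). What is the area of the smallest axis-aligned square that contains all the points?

64

The bounding box has width 4 and height 8.
An axis-aligned square enclosing the set must have side ≥ max(width, height).
So the minimum side is max(4, 8) = 8.
Area = 8² = 64.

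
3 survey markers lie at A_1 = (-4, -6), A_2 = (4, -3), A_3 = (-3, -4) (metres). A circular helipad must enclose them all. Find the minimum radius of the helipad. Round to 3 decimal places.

Side lengths²: A_1A_2² = 73, A_1A_3² = 5, A_2A_3² = 50.
Since A_1A_2² = 73 ≥ 50 + 5 = 55, the angle opposite A_1A_2 is not acute, so the smallest enclosing circle has A_1A_2 as diameter.
Centre = midpoint of A_1A_2 = (0, -4.5), r² = 73/4 = 18.25.
r = √(18.25) ≈ 4.272.

4.272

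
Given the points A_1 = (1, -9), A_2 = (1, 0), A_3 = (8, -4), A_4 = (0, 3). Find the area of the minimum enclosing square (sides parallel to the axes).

The bounding box has width 8 and height 12.
An axis-aligned square enclosing the set must have side ≥ max(width, height).
So the minimum side is max(8, 12) = 12.
Area = 12² = 144.

144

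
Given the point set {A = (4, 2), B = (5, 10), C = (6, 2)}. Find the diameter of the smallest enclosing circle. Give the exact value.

8.125

Side lengths²: AB² = 65, AC² = 4, BC² = 65.
Since BC² = 65 < 65 + 4 = 69, the triangle is acute, so the smallest enclosing circle is the circumcircle.
Circumcentre = (5, 5.9375), r² = 16.50390625.
Diameter = 2r = 2√(16.50390625) = 8.125.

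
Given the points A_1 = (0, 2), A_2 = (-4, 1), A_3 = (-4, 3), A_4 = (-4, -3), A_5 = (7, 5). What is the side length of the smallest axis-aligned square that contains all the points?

The bounding box has width 11 and height 8.
An axis-aligned square enclosing the set must have side ≥ max(width, height).
So the minimum side is max(11, 8) = 11.

11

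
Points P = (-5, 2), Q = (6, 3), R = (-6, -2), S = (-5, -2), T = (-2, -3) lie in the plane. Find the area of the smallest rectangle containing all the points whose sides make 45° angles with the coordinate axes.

85

In coordinates u = x + y, v = x − y the rectangle is axis-aligned; the map (x,y)→(u,v) scales areas by 2.
u-values: -3, 9, -8, -7, -5; range = 9 − (-8) = 17.
v-values: -7, 3, -4, -3, 1; range = 3 − (-7) = 10.
Area = (17 × 10) / 2 = 85.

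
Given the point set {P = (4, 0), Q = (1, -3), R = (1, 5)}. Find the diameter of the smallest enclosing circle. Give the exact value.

Side lengths²: PQ² = 18, PR² = 34, QR² = 64.
Since QR² = 64 ≥ 34 + 18 = 52, the angle opposite QR is not acute, so the smallest enclosing circle has QR as diameter.
Centre = midpoint of QR = (1, 1), r² = 64/4 = 16.
Diameter = 2r = 2√16 = 8.

8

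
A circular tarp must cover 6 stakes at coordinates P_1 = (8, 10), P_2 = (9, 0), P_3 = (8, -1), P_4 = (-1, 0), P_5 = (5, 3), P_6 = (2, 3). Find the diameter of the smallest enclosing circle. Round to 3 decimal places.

The minimum enclosing circle is determined by three boundary points: P_1, P_3, P_4.
Their circumcentre is (73/18, 4.5) with r² = 7421/162.
The farthest remaining point P_2 is at distance² 7241/162 ≤ 7421/162.
Diameter = 2r = 2√(7421/162) ≈ 13.536.

13.536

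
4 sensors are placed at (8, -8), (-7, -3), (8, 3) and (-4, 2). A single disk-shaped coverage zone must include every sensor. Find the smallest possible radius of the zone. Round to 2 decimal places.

The minimum enclosing circle of a finite set is fixed by two of the points (as a diameter) or three (as a circumcircle).
The minimum enclosing circle is determined by three boundary points: (8, -8), (-7, -3), (8, 3).
Their circumcentre is (1.5, -2.5) with r² = 72.5.
The farthest remaining point (-4, 2) is at distance² 50.5 ≤ 72.5.
r = √(72.5) ≈ 8.51.

8.51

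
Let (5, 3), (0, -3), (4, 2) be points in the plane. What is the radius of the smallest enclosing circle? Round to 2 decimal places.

3.91

Call the three points A, B, C in the order given.
Side lengths²: AB² = 61, AC² = 2, BC² = 41.
Since AB² = 61 ≥ 41 + 2 = 43, the angle opposite AB is not acute, so the smallest enclosing circle has AB as diameter.
Centre = midpoint of AB = (2.5, 0), r² = 61/4 = 15.25.
r = √(15.25) ≈ 3.91.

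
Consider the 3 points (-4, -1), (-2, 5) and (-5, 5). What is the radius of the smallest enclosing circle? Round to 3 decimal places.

Call the three points A, B, C in the order given.
Side lengths²: AB² = 40, AC² = 37, BC² = 9.
Since AB² = 40 < 37 + 9 = 46, the triangle is acute, so the smallest enclosing circle is the circumcircle.
Circumcentre = (-3.5, 13/6), r² = 185/18.
r = √(185/18) ≈ 3.206.

3.206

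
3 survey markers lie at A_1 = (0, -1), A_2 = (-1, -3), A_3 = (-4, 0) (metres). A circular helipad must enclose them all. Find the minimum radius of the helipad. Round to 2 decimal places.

Side lengths²: A_1A_2² = 5, A_1A_3² = 17, A_2A_3² = 18.
Since A_2A_3² = 18 < 17 + 5 = 22, the triangle is acute, so the smallest enclosing circle is the circumcircle.
Circumcentre = (-13/6, -7/6), r² = 85/18.
r = √(85/18) ≈ 2.17.

2.17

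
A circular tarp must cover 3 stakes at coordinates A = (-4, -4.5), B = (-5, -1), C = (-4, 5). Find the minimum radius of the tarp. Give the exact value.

Side lengths²: AB² = 13.25, AC² = 90.25, BC² = 37.
Since AC² = 90.25 ≥ 37 + 13.25 = 50.25, the angle opposite AC is not acute, so the smallest enclosing circle has AC as diameter.
Centre = midpoint of AC = (-4, 0.25), r² = 90.25/4 = 22.5625.
r = √(22.5625) = 4.75.

4.75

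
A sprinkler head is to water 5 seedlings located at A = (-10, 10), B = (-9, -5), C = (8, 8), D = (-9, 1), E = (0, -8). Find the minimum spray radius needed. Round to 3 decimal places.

10.972

The minimum enclosing circle is determined by three boundary points: A, C, E.
Their circumcentre is (-32/19, 54/19) with r² = 43460/361.
The farthest remaining point B is at distance² 41522/361 ≤ 43460/361.
r = √(43460/361) ≈ 10.972.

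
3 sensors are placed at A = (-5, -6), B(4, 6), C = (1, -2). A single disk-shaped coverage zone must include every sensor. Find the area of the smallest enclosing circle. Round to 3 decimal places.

176.715

Side lengths²: AB² = 225, AC² = 52, BC² = 73.
Since AB² = 225 ≥ 73 + 52 = 125, the angle opposite AB is not acute, so the smallest enclosing circle has AB as diameter.
Centre = midpoint of AB = (-0.5, 0), r² = 225/4 = 56.25.
Area = π·r² = π·56.25 ≈ 176.715.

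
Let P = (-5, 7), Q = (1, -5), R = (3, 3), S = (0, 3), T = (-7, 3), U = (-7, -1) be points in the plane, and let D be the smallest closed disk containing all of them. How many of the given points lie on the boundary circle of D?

2

The minimum enclosing circle of a finite set is fixed by two of the points (as a diameter) or three (as a circumcircle).
The farthest pair is P–Q with squared distance 180. The circle on this segment as diameter has centre (-2, 1) and r² = 180/4 = 45.
Check R: distance² to centre = 29 ≤ 45, so it lies inside.
All remaining points lie in this disk, and no smaller disk contains both endpoints, so this is the minimum enclosing circle.
The points at distance exactly r from the centre are P, Q — 2 points.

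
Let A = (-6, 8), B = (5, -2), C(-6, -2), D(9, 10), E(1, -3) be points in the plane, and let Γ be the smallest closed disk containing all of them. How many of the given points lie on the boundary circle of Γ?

2

A smallest enclosing disk is always determined by at most three of the input points on its boundary.
The farthest pair is C–D with squared distance 369. The circle on this segment as diameter has centre (1.5, 4) and r² = 369/4 = 92.25.
Check A: distance² to centre = 72.25 ≤ 92.25, so it lies inside.
All remaining points lie in this disk, and no smaller disk contains both endpoints, so this is the minimum enclosing circle.
The points at distance exactly r from the centre are C, D — 2 points.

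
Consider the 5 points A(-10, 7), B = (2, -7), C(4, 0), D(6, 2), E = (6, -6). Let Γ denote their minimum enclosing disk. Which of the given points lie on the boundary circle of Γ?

A, E

The farthest pair is A–E with squared distance 425. The circle on this segment as diameter has centre (-2, 0.5) and r² = 425/4 = 106.25.
Check B: distance² to centre = 72.25 ≤ 106.25, so it lies inside.
All remaining points lie in this disk, and no smaller disk contains both endpoints, so this is the minimum enclosing circle.
The points at distance exactly r from the centre are A, E — 2 points.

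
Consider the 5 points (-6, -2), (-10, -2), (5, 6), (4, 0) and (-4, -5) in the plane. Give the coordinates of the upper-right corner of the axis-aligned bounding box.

x-range [-10, 5], y-range [-5, 6].
The upper-right corner is (5, 6).

(5, 6)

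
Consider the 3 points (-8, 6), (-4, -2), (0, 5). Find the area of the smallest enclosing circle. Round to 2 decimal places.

73.74

Call the three points A, B, C in the order given.
Side lengths²: AB² = 80, AC² = 65, BC² = 65.
Since AB² = 80 < 65 + 65 = 130, the triangle is acute, so the smallest enclosing circle is the circumcircle.
Circumcentre = (-13/3, 17/6), r² = 845/36.
Area = π·r² = π·845/36 ≈ 73.74.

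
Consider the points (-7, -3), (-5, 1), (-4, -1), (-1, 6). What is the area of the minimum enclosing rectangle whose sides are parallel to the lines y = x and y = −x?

In coordinates u = x + y, v = x − y the rectangle is axis-aligned; the map (x,y)→(u,v) scales areas by 2.
u-values: -10, -4, -5, 5; range = 5 − (-10) = 15.
v-values: -4, -6, -3, -7; range = -3 − (-7) = 4.
Area = (15 × 4) / 2 = 30.

30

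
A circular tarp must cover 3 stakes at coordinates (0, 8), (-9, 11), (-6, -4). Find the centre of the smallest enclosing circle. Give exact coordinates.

(-45/7, 26/7)

Call the three points A, B, C in the order given.
Side lengths²: AB² = 90, AC² = 180, BC² = 234.
Since BC² = 234 < 180 + 90 = 270, the triangle is acute, so the smallest enclosing circle is the circumcircle.
Circumcentre = (-45/7, 26/7), r² = 2925/49.
Centre = (-45/7, 26/7).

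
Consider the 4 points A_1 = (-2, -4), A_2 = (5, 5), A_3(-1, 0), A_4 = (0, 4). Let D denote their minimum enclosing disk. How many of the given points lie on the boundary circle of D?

By Welzl's lemma the MEC is supported by two points (diametrically opposite) or three points (on a circumcircle).
The farthest pair is A_1–A_2 with squared distance 130. The circle on this segment as diameter has centre (1.5, 0.5) and r² = 130/4 = 32.5.
Check A_3: distance² to centre = 6.5 ≤ 32.5, so it lies inside.
All remaining points lie in this disk, and no smaller disk contains both endpoints, so this is the minimum enclosing circle.
The points at distance exactly r from the centre are A_1, A_2 — 2 points.

2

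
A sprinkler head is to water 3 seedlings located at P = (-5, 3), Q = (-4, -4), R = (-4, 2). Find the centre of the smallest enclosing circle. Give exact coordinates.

(-4.5, -0.5)

Side lengths²: PQ² = 50, PR² = 2, QR² = 36.
Since PQ² = 50 ≥ 36 + 2 = 38, the angle opposite PQ is not acute, so the smallest enclosing circle has PQ as diameter.
Centre = midpoint of PQ = (-4.5, -0.5), r² = 50/4 = 12.5.
Centre = (-4.5, -0.5).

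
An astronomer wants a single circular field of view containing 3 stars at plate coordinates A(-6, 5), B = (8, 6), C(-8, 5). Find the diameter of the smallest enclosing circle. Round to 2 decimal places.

Side lengths²: AB² = 197, AC² = 4, BC² = 257.
Since BC² = 257 ≥ 197 + 4 = 201, the angle opposite BC is not acute, so the smallest enclosing circle has BC as diameter.
Centre = midpoint of BC = (0, 5.5), r² = 257/4 = 64.25.
Diameter = 2r = 2√(64.25) ≈ 16.03.

16.03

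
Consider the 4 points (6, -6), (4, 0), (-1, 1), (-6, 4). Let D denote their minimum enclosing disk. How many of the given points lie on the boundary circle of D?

The farthest pair is (6, -6)–(-6, 4) with squared distance 244. The circle on this segment as diameter has centre (0, -1) and r² = 244/4 = 61.
Check (4, 0): distance² to centre = 17 ≤ 61, so it lies inside.
All remaining points lie in this disk, and no smaller disk contains both endpoints, so this is the minimum enclosing circle.
The points at distance exactly r from the centre are (6, -6), (-6, 4) — 2 points.

2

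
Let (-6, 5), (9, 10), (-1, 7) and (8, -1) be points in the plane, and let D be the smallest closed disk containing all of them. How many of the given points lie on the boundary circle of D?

The minimum enclosing circle of a finite set is fixed by two of the points (as a diameter) or three (as a circumcircle).
The minimum enclosing circle is determined by three boundary points: (-6, 5), (9, 10), (8, -1).
Their circumcentre is (2.3125, 5.0625) with r² = 69.1015625.
The farthest remaining point (-1, 7) is at distance² 14.7265625 ≤ 69.1015625.
The points at distance exactly r from the centre are (-6, 5), (9, 10), (8, -1) — 3 points.

3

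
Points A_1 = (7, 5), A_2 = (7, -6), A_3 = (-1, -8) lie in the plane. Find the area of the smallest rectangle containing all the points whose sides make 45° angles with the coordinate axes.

115.5

In coordinates u = x + y, v = x − y the rectangle is axis-aligned; the map (x,y)→(u,v) scales areas by 2.
u-values: 12, 1, -9; range = 12 − (-9) = 21.
v-values: 2, 13, 7; range = 13 − 2 = 11.
Area = (21 × 11) / 2 = 115.5.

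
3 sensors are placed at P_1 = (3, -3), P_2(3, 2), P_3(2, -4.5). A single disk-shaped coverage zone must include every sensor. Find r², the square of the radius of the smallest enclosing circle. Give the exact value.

10.8125

Side lengths²: P_1P_2² = 25, P_1P_3² = 3.25, P_2P_3² = 43.25.
Since P_2P_3² = 43.25 ≥ 25 + 3.25 = 28.25, the angle opposite P_2P_3 is not acute, so the smallest enclosing circle has P_2P_3 as diameter.
Centre = midpoint of P_2P_3 = (2.5, -1.25), r² = 43.25/4 = 10.8125.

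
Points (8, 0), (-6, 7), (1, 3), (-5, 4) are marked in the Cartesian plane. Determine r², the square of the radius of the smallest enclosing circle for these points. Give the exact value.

61.25

By Welzl's lemma the MEC is supported by two points (diametrically opposite) or three points (on a circumcircle).
The farthest pair is (8, 0)–(-6, 7) with squared distance 245. The circle on this segment as diameter has centre (1, 3.5) and r² = 245/4 = 61.25.
Check (1, 3): distance² to centre = 0.25 ≤ 61.25, so it lies inside.
All remaining points lie in this disk, and no smaller disk contains both endpoints, so this is the minimum enclosing circle.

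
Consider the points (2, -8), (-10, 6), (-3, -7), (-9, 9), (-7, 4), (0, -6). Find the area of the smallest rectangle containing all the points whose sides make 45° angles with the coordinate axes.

140

In coordinates u = x + y, v = x − y the rectangle is axis-aligned; the map (x,y)→(u,v) scales areas by 2.
u-values: -6, -4, -10, 0, -3, -6; range = 0 − (-10) = 10.
v-values: 10, -16, 4, -18, -11, 6; range = 10 − (-18) = 28.
Area = (10 × 28) / 2 = 140.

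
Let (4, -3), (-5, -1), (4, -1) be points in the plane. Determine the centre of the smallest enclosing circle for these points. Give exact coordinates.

(-0.5, -2)

Call the three points A, B, C in the order given.
Side lengths²: AB² = 85, AC² = 4, BC² = 81.
Since AB² = 85 ≥ 81 + 4 = 85, the angle opposite AB is not acute, so the smallest enclosing circle has AB as diameter.
Centre = midpoint of AB = (-0.5, -2), r² = 85/4 = 21.25.
Centre = (-0.5, -2).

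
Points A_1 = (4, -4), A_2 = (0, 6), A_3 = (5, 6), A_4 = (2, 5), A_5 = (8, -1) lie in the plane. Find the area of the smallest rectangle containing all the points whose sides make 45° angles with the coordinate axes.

82.5

In coordinates u = x + y, v = x − y the rectangle is axis-aligned; the map (x,y)→(u,v) scales areas by 2.
u-values: 0, 6, 11, 7, 7; range = 11 − 0 = 11.
v-values: 8, -6, -1, -3, 9; range = 9 − (-6) = 15.
Area = (11 × 15) / 2 = 82.5.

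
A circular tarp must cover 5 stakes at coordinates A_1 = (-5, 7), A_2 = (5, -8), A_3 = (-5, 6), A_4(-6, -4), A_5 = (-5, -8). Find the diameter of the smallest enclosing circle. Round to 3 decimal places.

The minimum enclosing circle of a finite set is fixed by two of the points (as a diameter) or three (as a circumcircle).
The farthest pair is A_1–A_2 with squared distance 325. The circle on this segment as diameter has centre (0, -0.5) and r² = 325/4 = 81.25.
Check A_3: distance² to centre = 67.25 ≤ 81.25, so it lies inside.
All remaining points lie in this disk, and no smaller disk contains both endpoints, so this is the minimum enclosing circle.
Diameter = 2r = 2√(81.25) ≈ 18.028.

18.028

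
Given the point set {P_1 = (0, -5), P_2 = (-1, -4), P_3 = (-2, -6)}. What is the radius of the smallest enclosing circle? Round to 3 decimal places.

Side lengths²: P_1P_2² = 2, P_1P_3² = 5, P_2P_3² = 5.
Since P_2P_3² = 5 < 5 + 2 = 7, the triangle is acute, so the smallest enclosing circle is the circumcircle.
Circumcentre = (-7/6, -31/6), r² = 25/18.
r = √(25/18) ≈ 1.179.

1.179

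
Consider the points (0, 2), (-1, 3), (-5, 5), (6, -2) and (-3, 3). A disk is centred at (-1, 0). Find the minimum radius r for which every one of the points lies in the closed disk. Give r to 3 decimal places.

7.280

The required radius is the distance from (-1, 0) to the farthest point.
Squared distances: 5, 9, 41, 53, 13.
Maximum is 53, attained at (6, -2).
r = √53 ≈ 7.280.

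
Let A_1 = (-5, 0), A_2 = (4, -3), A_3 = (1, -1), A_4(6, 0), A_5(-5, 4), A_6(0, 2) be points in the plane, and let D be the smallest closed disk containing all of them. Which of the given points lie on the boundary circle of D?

The minimum enclosing circle is determined by three boundary points: A_2, A_4, A_5.
Their circumcentre is (29/82, 131/82) with r² = 115765/3362.
The farthest remaining point A_1 is at distance² 104941/3362 ≤ 115765/3362.
The points at distance exactly r from the centre are A_2, A_4, A_5 — 3 points.

A_2, A_4, A_5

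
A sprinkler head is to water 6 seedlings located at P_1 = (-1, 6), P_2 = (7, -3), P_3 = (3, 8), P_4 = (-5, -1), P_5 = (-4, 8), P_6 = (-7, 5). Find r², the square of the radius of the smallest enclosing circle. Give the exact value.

65

By Welzl's lemma the MEC is supported by two points (diametrically opposite) or three points (on a circumcircle).
The farthest pair is P_2–P_6 with squared distance 260. The circle on this segment as diameter has centre (0, 1) and r² = 260/4 = 65.
Check P_1: distance² to centre = 26 ≤ 65, so it lies inside.
All remaining points lie in this disk, and no smaller disk contains both endpoints, so this is the minimum enclosing circle.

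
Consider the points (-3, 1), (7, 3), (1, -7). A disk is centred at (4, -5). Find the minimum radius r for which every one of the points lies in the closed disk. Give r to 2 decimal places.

9.22

The required radius is the distance from (4, -5) to the farthest point.
Squared distances: 85, 73, 13.
Maximum is 85, attained at (-3, 1).
r = √85 ≈ 9.22.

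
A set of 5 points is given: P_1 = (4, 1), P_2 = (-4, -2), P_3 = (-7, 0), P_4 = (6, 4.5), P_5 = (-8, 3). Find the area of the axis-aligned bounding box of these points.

x ranges over [-8, 6], width 14.
y ranges over [-2, 4.5], height 6.5.
Area = 14 × 6.5 = 91.

91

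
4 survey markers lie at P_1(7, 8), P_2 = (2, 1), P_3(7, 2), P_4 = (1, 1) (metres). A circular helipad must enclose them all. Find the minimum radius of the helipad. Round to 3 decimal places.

4.610

The minimum enclosing circle of a finite set is fixed by two of the points (as a diameter) or three (as a circumcircle).
The farthest pair is P_1–P_4 with squared distance 85. The circle on this segment as diameter has centre (4, 4.5) and r² = 85/4 = 21.25.
Check P_2: distance² to centre = 16.25 ≤ 21.25, so it lies inside.
All remaining points lie in this disk, and no smaller disk contains both endpoints, so this is the minimum enclosing circle.
r = √(21.25) ≈ 4.610.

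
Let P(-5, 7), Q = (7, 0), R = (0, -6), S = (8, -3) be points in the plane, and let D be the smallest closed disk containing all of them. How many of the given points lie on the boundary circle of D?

2

The farthest pair is P–S with squared distance 269. The circle on this segment as diameter has centre (1.5, 2) and r² = 269/4 = 67.25.
Check Q: distance² to centre = 34.25 ≤ 67.25, so it lies inside.
All remaining points lie in this disk, and no smaller disk contains both endpoints, so this is the minimum enclosing circle.
The points at distance exactly r from the centre are P, S — 2 points.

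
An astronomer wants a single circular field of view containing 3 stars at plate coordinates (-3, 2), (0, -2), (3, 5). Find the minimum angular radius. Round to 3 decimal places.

3.870

Call the three points A, B, C in the order given.
Side lengths²: AB² = 25, AC² = 45, BC² = 58.
Since BC² = 58 < 45 + 25 = 70, the triangle is acute, so the smallest enclosing circle is the circumcircle.
Circumcentre = (19/22, 39/22), r² = 3625/242.
r = √(3625/242) ≈ 3.870.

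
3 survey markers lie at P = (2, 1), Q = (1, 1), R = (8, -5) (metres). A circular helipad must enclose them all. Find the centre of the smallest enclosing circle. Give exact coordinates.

Side lengths²: PQ² = 1, PR² = 72, QR² = 85.
Since QR² = 85 ≥ 72 + 1 = 73, the angle opposite QR is not acute, so the smallest enclosing circle has QR as diameter.
Centre = midpoint of QR = (4.5, -2), r² = 85/4 = 21.25.
Centre = (4.5, -2).

(4.5, -2)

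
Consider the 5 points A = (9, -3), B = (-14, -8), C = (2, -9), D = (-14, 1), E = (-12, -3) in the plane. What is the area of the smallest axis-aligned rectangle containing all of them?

x ranges over [-14, 9], width 23.
y ranges over [-9, 1], height 10.
Area = 23 × 10 = 230.

230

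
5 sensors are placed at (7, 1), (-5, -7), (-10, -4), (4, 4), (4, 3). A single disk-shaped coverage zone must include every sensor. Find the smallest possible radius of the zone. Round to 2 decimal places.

8.86

A smallest enclosing disk is always determined by at most three of the input points on its boundary.
The farthest pair is (7, 1)–(-10, -4) with squared distance 314. The circle on this segment as diameter has centre (-1.5, -1.5) and r² = 314/4 = 78.5.
Check (-5, -7): distance² to centre = 42.5 ≤ 78.5, so it lies inside.
All remaining points lie in this disk, and no smaller disk contains both endpoints, so this is the minimum enclosing circle.
r = √(78.5) ≈ 8.86.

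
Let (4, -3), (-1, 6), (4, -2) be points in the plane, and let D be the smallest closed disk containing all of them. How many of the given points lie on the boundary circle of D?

2

Call the three points A, B, C in the order given.
Side lengths²: AB² = 106, AC² = 1, BC² = 89.
Since AB² = 106 ≥ 89 + 1 = 90, the angle opposite AB is not acute, so the smallest enclosing circle has AB as diameter.
Centre = midpoint of AB = (1.5, 1.5), r² = 106/4 = 26.5.
The points at distance exactly r from the centre are (4, -3), (-1, 6) — 2 points.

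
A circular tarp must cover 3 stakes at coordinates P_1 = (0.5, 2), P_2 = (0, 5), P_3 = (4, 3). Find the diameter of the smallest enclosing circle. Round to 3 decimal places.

Side lengths²: P_1P_2² = 9.25, P_1P_3² = 13.25, P_2P_3² = 20.
Since P_2P_3² = 20 < 13.25 + 9.25 = 22.5, the triangle is acute, so the smallest enclosing circle is the circumcircle.
Circumcentre = (83/44, 83/22), r² = 9805/1936.
Diameter = 2r = 2√(9805/1936) ≈ 4.501.

4.501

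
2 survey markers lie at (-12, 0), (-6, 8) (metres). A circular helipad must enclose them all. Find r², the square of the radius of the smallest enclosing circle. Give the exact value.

25

The smallest circle enclosing two points has them as diameter endpoints.
Centre = midpoint = (-9, 4); r² = |(-12, 0)−(-6, 8)|²/4 = 100/4 = 25.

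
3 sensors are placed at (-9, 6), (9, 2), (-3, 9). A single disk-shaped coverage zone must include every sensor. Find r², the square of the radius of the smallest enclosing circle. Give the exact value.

Call the three points A, B, C in the order given.
Side lengths²: AB² = 340, AC² = 45, BC² = 193.
Since AB² = 340 ≥ 193 + 45 = 238, the angle opposite AB is not acute, so the smallest enclosing circle has AB as diameter.
Centre = midpoint of AB = (0, 4), r² = 340/4 = 85.

85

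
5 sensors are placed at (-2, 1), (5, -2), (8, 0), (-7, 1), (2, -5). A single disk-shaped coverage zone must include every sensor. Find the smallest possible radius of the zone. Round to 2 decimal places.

The farthest pair is (8, 0)–(-7, 1) with squared distance 226. The circle on this segment as diameter has centre (0.5, 0.5) and r² = 226/4 = 56.5.
Check (-2, 1): distance² to centre = 6.5 ≤ 56.5, so it lies inside.
All remaining points lie in this disk, and no smaller disk contains both endpoints, so this is the minimum enclosing circle.
r = √(56.5) ≈ 7.52.

7.52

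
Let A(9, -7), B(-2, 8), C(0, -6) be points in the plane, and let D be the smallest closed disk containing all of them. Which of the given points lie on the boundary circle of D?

Side lengths²: AB² = 346, AC² = 82, BC² = 200.
Since AB² = 346 ≥ 200 + 82 = 282, the angle opposite AB is not acute, so the smallest enclosing circle has AB as diameter.
Centre = midpoint of AB = (3.5, 0.5), r² = 346/4 = 86.5.
The points at distance exactly r from the centre are A, B — 2 points.

A, B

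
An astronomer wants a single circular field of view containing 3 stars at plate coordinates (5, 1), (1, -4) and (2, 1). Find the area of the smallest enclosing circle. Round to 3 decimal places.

Call the three points A, B, C in the order given.
Side lengths²: AB² = 41, AC² = 9, BC² = 26.
Since AB² = 41 ≥ 26 + 9 = 35, the angle opposite AB is not acute, so the smallest enclosing circle has AB as diameter.
Centre = midpoint of AB = (3, -1.5), r² = 41/4 = 10.25.
Area = π·r² = π·10.25 ≈ 32.201.

32.201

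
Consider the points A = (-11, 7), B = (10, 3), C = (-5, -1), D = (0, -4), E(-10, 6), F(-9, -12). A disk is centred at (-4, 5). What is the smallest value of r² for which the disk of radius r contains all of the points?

The required radius is the distance from (-4, 5) to the farthest point.
Squared distances: 53, 200, 37, 97, 37, 314.
Maximum is 314, attained at F.

314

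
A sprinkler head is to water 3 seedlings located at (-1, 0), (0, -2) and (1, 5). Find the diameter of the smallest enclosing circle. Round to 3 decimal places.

7.071

Call the three points A, B, C in the order given.
Side lengths²: AB² = 5, AC² = 29, BC² = 50.
Since BC² = 50 ≥ 29 + 5 = 34, the angle opposite BC is not acute, so the smallest enclosing circle has BC as diameter.
Centre = midpoint of BC = (0.5, 1.5), r² = 50/4 = 12.5.
Diameter = 2r = 2√(12.5) ≈ 7.071.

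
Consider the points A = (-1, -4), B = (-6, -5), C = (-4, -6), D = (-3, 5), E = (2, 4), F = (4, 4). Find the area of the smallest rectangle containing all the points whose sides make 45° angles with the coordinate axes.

In coordinates u = x + y, v = x − y the rectangle is axis-aligned; the map (x,y)→(u,v) scales areas by 2.
u-values: -5, -11, -10, 2, 6, 8; range = 8 − (-11) = 19.
v-values: 3, -1, 2, -8, -2, 0; range = 3 − (-8) = 11.
Area = (19 × 11) / 2 = 104.5.

104.5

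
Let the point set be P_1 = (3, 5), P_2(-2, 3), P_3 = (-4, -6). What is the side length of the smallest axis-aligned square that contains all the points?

11

The bounding box has width 7 and height 11.
An axis-aligned square enclosing the set must have side ≥ max(width, height).
So the minimum side is max(7, 11) = 11.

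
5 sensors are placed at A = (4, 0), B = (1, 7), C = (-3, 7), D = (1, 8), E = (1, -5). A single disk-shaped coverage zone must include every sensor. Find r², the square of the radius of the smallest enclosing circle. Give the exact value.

42.5

By Welzl's lemma the MEC is supported by two points (diametrically opposite) or three points (on a circumcircle).
The minimum enclosing circle is determined by three boundary points: C, D, E.
Their circumcentre is (0.5, 1.5) with r² = 42.5.
The farthest remaining point B is at distance² 30.5 ≤ 42.5.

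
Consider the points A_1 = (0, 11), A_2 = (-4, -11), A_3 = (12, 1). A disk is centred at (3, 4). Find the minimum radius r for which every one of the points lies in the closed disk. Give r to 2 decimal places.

16.55

The required radius is the distance from (3, 4) to the farthest point.
Squared distances: 58, 274, 90.
Maximum is 274, attained at A_2.
r = √274 ≈ 16.55.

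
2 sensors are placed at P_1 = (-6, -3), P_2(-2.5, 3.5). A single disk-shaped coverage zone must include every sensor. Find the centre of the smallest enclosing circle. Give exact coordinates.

(-4.25, 0.25)

The smallest circle enclosing two points has them as diameter endpoints.
Centre = midpoint = (-4.25, 0.25); r² = |P_1P_2|²/4 = 54.5/4 = 13.625.
Centre = (-4.25, 0.25).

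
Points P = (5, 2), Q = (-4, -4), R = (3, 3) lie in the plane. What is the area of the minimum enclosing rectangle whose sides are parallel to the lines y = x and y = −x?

In coordinates u = x + y, v = x − y the rectangle is axis-aligned; the map (x,y)→(u,v) scales areas by 2.
u-values: 7, -8, 6; range = 7 − (-8) = 15.
v-values: 3, 0, 0; range = 3 − 0 = 3.
Area = (15 × 3) / 2 = 22.5.

22.5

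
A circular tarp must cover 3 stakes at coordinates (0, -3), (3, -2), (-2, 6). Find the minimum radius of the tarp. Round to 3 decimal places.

4.742

Call the three points A, B, C in the order given.
Side lengths²: AB² = 10, AC² = 85, BC² = 89.
Since BC² = 89 < 85 + 10 = 95, the triangle is acute, so the smallest enclosing circle is the circumcircle.
Circumcentre = (5/58, 101/58), r² = 37825/1682.
r = √(37825/1682) ≈ 4.742.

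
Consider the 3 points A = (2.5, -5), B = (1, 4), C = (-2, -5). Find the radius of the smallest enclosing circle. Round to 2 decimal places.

4.81

Side lengths²: AB² = 83.25, AC² = 20.25, BC² = 90.
Since BC² = 90 < 83.25 + 20.25 = 103.5, the triangle is acute, so the smallest enclosing circle is the circumcircle.
Circumcentre = (0.25, -0.75), r² = 23.125.
r = √(23.125) ≈ 4.81.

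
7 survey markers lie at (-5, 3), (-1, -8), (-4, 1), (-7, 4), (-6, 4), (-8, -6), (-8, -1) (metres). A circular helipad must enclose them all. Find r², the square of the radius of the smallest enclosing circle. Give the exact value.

45

The minimum enclosing circle of a finite set is fixed by two of the points (as a diameter) or three (as a circumcircle).
The farthest pair is (-1, -8)–(-7, 4) with squared distance 180. The circle on this segment as diameter has centre (-4, -2) and r² = 180/4 = 45.
Check (-5, 3): distance² to centre = 26 ≤ 45, so it lies inside.
All remaining points lie in this disk, and no smaller disk contains both endpoints, so this is the minimum enclosing circle.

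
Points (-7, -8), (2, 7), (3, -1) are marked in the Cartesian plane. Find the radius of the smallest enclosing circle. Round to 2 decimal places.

Call the three points A, B, C in the order given.
Side lengths²: AB² = 306, AC² = 149, BC² = 65.
Since AB² = 306 ≥ 149 + 65 = 214, the angle opposite AB is not acute, so the smallest enclosing circle has AB as diameter.
Centre = midpoint of AB = (-2.5, -0.5), r² = 306/4 = 76.5.
r = √(76.5) ≈ 8.75.

8.75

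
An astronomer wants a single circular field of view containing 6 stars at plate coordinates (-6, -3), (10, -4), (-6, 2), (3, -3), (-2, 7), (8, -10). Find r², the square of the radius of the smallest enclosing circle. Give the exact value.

97.25

The minimum enclosing circle of a finite set is fixed by two of the points (as a diameter) or three (as a circumcircle).
The farthest pair is (-2, 7)–(8, -10) with squared distance 389. The circle on this segment as diameter has centre (3, -1.5) and r² = 389/4 = 97.25.
Check (-6, -3): distance² to centre = 83.25 ≤ 97.25, so it lies inside.
All remaining points lie in this disk, and no smaller disk contains both endpoints, so this is the minimum enclosing circle.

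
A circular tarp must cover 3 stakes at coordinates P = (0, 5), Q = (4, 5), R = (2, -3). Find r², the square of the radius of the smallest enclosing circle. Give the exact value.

18.0625

Side lengths²: PQ² = 16, PR² = 68, QR² = 68.
Since QR² = 68 < 68 + 16 = 84, the triangle is acute, so the smallest enclosing circle is the circumcircle.
Circumcentre = (2, 1.25), r² = 18.0625.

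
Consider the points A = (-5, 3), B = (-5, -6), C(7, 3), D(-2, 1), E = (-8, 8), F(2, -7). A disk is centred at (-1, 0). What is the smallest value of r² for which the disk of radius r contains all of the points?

113

The required radius is the distance from (-1, 0) to the farthest point.
Squared distances: 25, 52, 73, 2, 113, 58.
Maximum is 113, attained at E.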